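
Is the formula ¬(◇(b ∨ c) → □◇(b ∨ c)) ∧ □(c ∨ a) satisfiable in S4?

1. ¬(◇(b ∨ c) → □◇(b ∨ c)) ∧ □(c ∨ a), w0
2. ¬(◇(b ∨ c) → □◇(b ∨ c)), w0
3. □(c ∨ a), w0
4. ◇(b ∨ c), w0
5. ¬□◇(b ∨ c), w0
6. c ∨ a, w0
7. a, w0
8. b ∨ c, w1
9. c ∨ a, w1
10. c, w1
11. a, w1
12. ¬◇(b ∨ c), w2
13. c ∨ a, w2
14. ¬(b ∨ c), w2
15. ¬b, w2
16. ¬c, w2
17. a, w2
Accessibility: w0Rw0, w0Rw1, w0Rw2, w1Rw1, w2Rw2

Satisfiable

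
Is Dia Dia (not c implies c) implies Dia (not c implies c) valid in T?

Tableau for the negation not (Dia Dia (not c implies c) implies Dia (not c implies c)):
1. not (Dia Dia (not c implies c) implies Dia (not c implies c)), w0
2. Dia Dia (not c implies c), w0   [neg-implies-rule on 1]
3. not Dia (not c implies c), w0   [neg-implies-rule on 1]
4. not (not c implies c), w0   [neg-Dia-rule on 3 via w0Rw0]
5. not c, w0   [neg-implies-rule on 4]
6. Dia (not c implies c), w1   [Dia-rule on 2: fresh world w1, w0Rw1]
7. not (not c implies c), w1   [neg-Dia-rule on 3 via w0Rw1]
8. not c, w1   [neg-implies-rule on 7]
9. not c implies c, w2   [Dia-rule on 6: fresh world w2, w1Rw2]
10. c, w2   [implies-rule on 9 (branches; this branch)]
Accessibility: w0Rw0, w0Rw1, w1Rw1, w1Rw2, w2Rw2
The negation has an open branch (countermodel exists).

No, not valid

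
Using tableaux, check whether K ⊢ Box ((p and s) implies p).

Tableau for the negation not Box ((p and s) implies p):
1. not Box ((p and s) implies p), w0
2. not ((p and s) implies p), w1   [neg-Box-rule on 1: fresh world w1, w0Rw1]
3. p and s, w1   [neg-implies-rule on 2]
4. not p, w1   [neg-implies-rule on 2]
5. p, w1   [and-rule on 3]
6. s, w1   [and-rule on 3]
Accessibility: w0Rw1
Branch closes: p and not p both at w1.
Every branch of the negation's tableau closes; the branch above is one of them.

Yes, valid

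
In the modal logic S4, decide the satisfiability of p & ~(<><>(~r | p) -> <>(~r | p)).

1. p & ~(<><>(~r | p) -> <>(~r | p)), u
2. p, u
3. ~(<><>(~r | p) -> <>(~r | p)), u
4. <><>(~r | p), u
5. ~<>(~r | p), u
6. ~(~r | p), u
7. r, u
8. ~p, u
Accessibility: uRu
Branch closes: p and ~p both at u.
Every branch closes; the branch above is one of them.

No, unsatisfiable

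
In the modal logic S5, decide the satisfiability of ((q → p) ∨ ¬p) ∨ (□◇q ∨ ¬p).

Satisfiable (open branch found)

1. ((q → p) ∨ ¬p) ∨ (□◇q ∨ ¬p), u
2. □◇q ∨ ¬p, u
3. ¬p, u
Accessibility: uRu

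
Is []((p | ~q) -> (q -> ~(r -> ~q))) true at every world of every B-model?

Tableau for the negation ~[]((p | ~q) -> (q -> ~(r -> ~q))):
1. ~[]((p | ~q) -> (q -> ~(r -> ~q))), 0
2. ~((p | ~q) -> (q -> ~(r -> ~q))), 1
3. p | ~q, 1
4. ~(q -> ~(r -> ~q)), 1
5. q, 1
6. r -> ~q, 1
7. p, 1
8. ~r, 1
Accessibility: 0R0, 0R1, 1R0, 1R1
The negation has an open branch (countermodel exists).

No, not valid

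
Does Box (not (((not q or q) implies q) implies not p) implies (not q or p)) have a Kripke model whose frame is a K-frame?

Satisfiable (open branch found)

1. Box (not (((not q or q) implies q) implies not p) implies (not q or p)), w0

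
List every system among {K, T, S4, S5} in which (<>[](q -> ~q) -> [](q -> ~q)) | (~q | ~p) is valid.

S4-tableau for the negation ~((<>[](q -> ~q) -> [](q -> ~q)) | (~q | ~p)):
1. ~((<>[](q -> ~q) -> [](q -> ~q)) | (~q | ~p)), u
2. ~(<>[](q -> ~q) -> [](q -> ~q)), u
3. ~(~q | ~p), u
4. <>[](q -> ~q), u
5. ~[](q -> ~q), u
6. q, u
7. p, u
8. [](q -> ~q), v
9. q -> ~q, v
10. ~q, v
11. ~(q -> ~q), w
12. q, w
Accessibility: uRu, uRv, uRw, vRv, wRw
Complete open branch: countermodel on an S4-frame, so not valid in S4, nor in K, T (the same frame is also a K-frame and a T-frame).
S5-tableau for the negation ~((<>[](q -> ~q) -> [](q -> ~q)) | (~q | ~p)):
1. ~((<>[](q -> ~q) -> [](q -> ~q)) | (~q | ~p)), u
2. ~(<>[](q -> ~q) -> [](q -> ~q)), u
3. ~(~q | ~p), u
4. <>[](q -> ~q), u
5. ~[](q -> ~q), u
6. q, u
7. p, u
8. [](q -> ~q), v
9. q -> ~q, u
10. q -> ~q, v
11. ~q, u
Accessibility: uRu, uRv, vRu, vRv
Branch closes: q and ~q both at u.
Every branch closes (one shown): valid in S5.

S5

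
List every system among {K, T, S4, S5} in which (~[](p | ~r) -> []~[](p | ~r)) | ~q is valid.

S5

S5-tableau for the negation ~((~[](p | ~r) -> []~[](p | ~r)) | ~q):
1. ~((~[](p | ~r) -> []~[](p | ~r)) | ~q), 0
2. ~(~[](p | ~r) -> []~[](p | ~r)), 0
3. q, 0
4. ~[](p | ~r), 0
5. ~[]~[](p | ~r), 0
6. ~(p | ~r), 1
7. ~p, 1
8. r, 1
9. [](p | ~r), 2
10. p | ~r, 0
11. p | ~r, 1
12. p | ~r, 2
13. ~r, 0
14. ~r, 1
Accessibility: 0R0, 0R1, 0R2, 1R0, 1R1, 1R2, 2R0, 2R1, 2R2
Branch closes: r and ~r both at 1.
Every branch closes (one shown): valid in S5.
S4-tableau for the negation ~((~[](p | ~r) -> []~[](p | ~r)) | ~q):
1. ~((~[](p | ~r) -> []~[](p | ~r)) | ~q), 0
2. ~(~[](p | ~r) -> []~[](p | ~r)), 0
3. q, 0
4. ~[](p | ~r), 0
5. ~[]~[](p | ~r), 0
6. ~(p | ~r), 1
7. ~p, 1
8. r, 1
9. [](p | ~r), 2
10. p | ~r, 2
11. ~r, 2
Accessibility: 0R0, 0R1, 0R2, 1R1, 2R2
Complete open branch: countermodel on an S4-frame, so not valid in S4, nor in K, T (the same frame is also a K-frame and a T-frame).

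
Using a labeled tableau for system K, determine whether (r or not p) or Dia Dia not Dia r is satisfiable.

Yes, satisfiable

1. (r or not p) or Dia Dia not Dia r, w0
2. Dia Dia not Dia r, w0
3. Dia not Dia r, w1
4. not Dia r, w2
Accessibility: w0Rw1, w1Rw2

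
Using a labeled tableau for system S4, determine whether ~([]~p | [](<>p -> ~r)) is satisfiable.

1. ~([]~p | [](<>p -> ~r)), 0
2. ~[]~p, 0
3. ~[](<>p -> ~r), 0
4. p, 1
5. ~(<>p -> ~r), 2
6. <>p, 2
7. r, 2
8. p, 3
Accessibility: 0R0, 0R1, 0R2, 0R3, 1R1, 2R2, 2R3, 3R3

Yes, satisfiable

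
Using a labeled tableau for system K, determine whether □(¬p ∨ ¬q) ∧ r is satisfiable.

1. □(¬p ∨ ¬q) ∧ r, w0
2. □(¬p ∨ ¬q), w0
3. r, w0

Yes, satisfiable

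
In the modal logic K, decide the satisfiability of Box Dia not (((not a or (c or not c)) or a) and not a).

Satisfiable

1. Box Dia not (((not a or (c or not c)) or a) and not a), 0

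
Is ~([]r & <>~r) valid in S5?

Valid

Tableau for the negation []r & <>~r:
1. []r & <>~r, w0
2. []r, w0
3. <>~r, w0
4. r, w0
5. ~r, w1
6. r, w1
Accessibility: w0Rw0, w0Rw1, w1Rw0, w1Rw1
Branch closes: r and ~r both at w1.
Every branch of the negation's tableau closes; the branch above is one of them.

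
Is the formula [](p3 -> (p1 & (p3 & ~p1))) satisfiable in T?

Satisfiable

1. [](p3 -> (p1 & (p3 & ~p1))), u
2. p3 -> (p1 & (p3 & ~p1)), u
3. ~p3, u
Accessibility: uRu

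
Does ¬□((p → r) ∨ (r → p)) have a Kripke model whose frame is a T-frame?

1. ¬□((p → r) ∨ (r → p)), 0
2. ¬((p → r) ∨ (r → p)), 1
3. ¬(p → r), 1
4. ¬(r → p), 1
5. p, 1
6. ¬r, 1
7. r, 1
8. ¬p, 1
Accessibility: 0R0, 0R1, 1R1
Branch closes: r and ¬r both at 1.
Every branch closes; the branch above is one of them.

Unsatisfiable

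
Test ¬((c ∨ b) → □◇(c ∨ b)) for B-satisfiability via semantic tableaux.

Unsatisfiable (every branch closes)

1. ¬((c ∨ b) → □◇(c ∨ b)), u
2. c ∨ b, u   [¬→-rule on 1]
3. ¬□◇(c ∨ b), u   [¬→-rule on 1]
4. b, u   [∨-rule on 2 (branches; this branch)]
5. ¬◇(c ∨ b), v   [¬□-rule on 3: fresh world v, uRv]
6. ¬(c ∨ b), u   [¬◇-rule on 5 via vRu]
7. ¬c, u   [¬∨-rule on 6]
8. ¬b, u   [¬∨-rule on 6]
Accessibility: uRu, uRv, vRu, vRv
Branch closes: b and ¬b both at u.
All branches of the tableau close; one closing branch shown above.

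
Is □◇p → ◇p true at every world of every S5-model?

Yes, valid

Tableau for the negation ¬(□◇p → ◇p):
1. ¬(□◇p → ◇p), 0
2. □◇p, 0   [¬→-rule on 1]
3. ¬◇p, 0   [¬→-rule on 1]
4. ◇p, 0   [□-rule on 2 via 0R0]
5. ¬p, 0   [¬◇-rule on 3 via 0R0]
6. p, 1   [◇-rule on 4: fresh world 1, 0R1]
7. ◇p, 1   [□-rule on 2 via 0R1]
8. ¬p, 1   [¬◇-rule on 3 via 0R1]
Accessibility: 0R0, 0R1, 1R0, 1R1
Branch closes: p and ¬p both at 1.
All branches of the negation close; one closing branch shown above.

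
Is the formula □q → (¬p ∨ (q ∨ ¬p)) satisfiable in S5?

Yes, satisfiable

1. □q → (¬p ∨ (q ∨ ¬p)), w0
2. ¬p ∨ (q ∨ ¬p), w0
3. q ∨ ¬p, w0
4. ¬p, w0
Accessibility: w0Rw0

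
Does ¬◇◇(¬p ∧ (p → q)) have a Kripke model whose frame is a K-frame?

Yes, satisfiable

1. ¬◇◇(¬p ∧ (p → q)), 0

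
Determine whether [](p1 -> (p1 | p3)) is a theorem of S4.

Tableau for the negation ~[](p1 -> (p1 | p3)):
1. ~[](p1 -> (p1 | p3)), u
2. ~(p1 -> (p1 | p3)), v
3. p1, v
4. ~(p1 | p3), v
5. ~p1, v
6. ~p3, v
Accessibility: uRu, uRv, vRv
Branch closes: p1 and ~p1 both at v.
Every branch of the negation's tableau closes; the branch above is one of them.

Valid in S4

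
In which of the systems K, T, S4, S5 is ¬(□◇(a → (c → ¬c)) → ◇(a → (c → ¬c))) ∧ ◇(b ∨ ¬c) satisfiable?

T-tableau for the formula:
1. ¬(□◇(a → (c → ¬c)) → ◇(a → (c → ¬c))) ∧ ◇(b ∨ ¬c), w0
2. ¬(□◇(a → (c → ¬c)) → ◇(a → (c → ¬c))), w0
3. ◇(b ∨ ¬c), w0
4. □◇(a → (c → ¬c)), w0
5. ¬◇(a → (c → ¬c)), w0
6. ◇(a → (c → ¬c)), w0
7. ¬(a → (c → ¬c)), w0
8. a, w0
9. ¬(c → ¬c), w0
10. c, w0
11. b ∨ ¬c, w1
12. ◇(a → (c → ¬c)), w1
13. ¬(a → (c → ¬c)), w1
14. a, w1
15. ¬(c → ¬c), w1
16. c, w1
17. b, w1
18. a → (c → ¬c), w2
19. ◇(a → (c → ¬c)), w2
20. ¬(a → (c → ¬c)), w2
21. a, w2
22. ¬(c → ¬c), w2
23. c, w2
24. c → ¬c, w2
25. ¬c, w2
Accessibility: w0Rw0, w0Rw1, w0Rw2, w1Rw1, w2Rw2
Branch closes: c and ¬c both at w2.
Every branch closes (one shown): unsatisfiable in T, hence also in S4, S5 (every S4/S5-frame is a T-frame).
K-tableau for the formula:
1. ¬(□◇(a → (c → ¬c)) → ◇(a → (c → ¬c))) ∧ ◇(b ∨ ¬c), w0
2. ¬(□◇(a → (c → ¬c)) → ◇(a → (c → ¬c))), w0
3. ◇(b ∨ ¬c), w0
4. □◇(a → (c → ¬c)), w0
5. ¬◇(a → (c → ¬c)), w0
6. b ∨ ¬c, w1
7. ◇(a → (c → ¬c)), w1
8. ¬(a → (c → ¬c)), w1
9. a, w1
10. ¬(c → ¬c), w1
11. c, w1
12. b, w1
13. a → (c → ¬c), w2
14. c → ¬c, w2
15. ¬c, w2
Accessibility: w0Rw1, w1Rw2
Complete open branch: satisfiable in K.

K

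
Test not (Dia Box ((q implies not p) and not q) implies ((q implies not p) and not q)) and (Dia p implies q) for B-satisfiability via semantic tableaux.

1. not (Dia Box ((q implies not p) and not q) implies ((q implies not p) and not q)) and (Dia p implies q), u
2. not (Dia Box ((q implies not p) and not q) implies ((q implies not p) and not q)), u   [and-rule on 1]
3. Dia p implies q, u   [and-rule on 1]
4. Dia Box ((q implies not p) and not q), u   [neg-implies-rule on 2]
5. not ((q implies not p) and not q), u   [neg-implies-rule on 2]
6. not Dia p, u   [implies-rule on 3 (branches; this branch)]
7. not p, u   [neg-Dia-rule on 6 via uRu]
8. q, u   [neg-and-rule on 5 (branches; this branch)]
9. Box ((q implies not p) and not q), v   [Dia-rule on 4: fresh world v, uRv]
10. not p, v   [neg-Dia-rule on 6 via uRv]
11. (q implies not p) and not q, u   [Box-rule on 9 via vRu]
12. q implies not p, u   [and-rule on 11]
13. not q, u   [and-rule on 11]
Accessibility: uRu, uRv, vRu, vRv
Branch closes: q and not q both at u.
All branches of the tableau close; one closing branch shown above.

No, unsatisfiable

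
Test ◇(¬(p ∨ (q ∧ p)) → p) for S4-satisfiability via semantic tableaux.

Yes, satisfiable

1. ◇(¬(p ∨ (q ∧ p)) → p), 0
2. ¬(p ∨ (q ∧ p)) → p, 1
3. p, 1
Accessibility: 0R0, 0R1, 1R1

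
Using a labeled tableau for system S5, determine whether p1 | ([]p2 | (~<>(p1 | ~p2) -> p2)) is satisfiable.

1. p1 | ([]p2 | (~<>(p1 | ~p2) -> p2)), u
2. []p2 | (~<>(p1 | ~p2) -> p2), u
3. ~<>(p1 | ~p2) -> p2, u
4. p2, u
Accessibility: uRu

Satisfiable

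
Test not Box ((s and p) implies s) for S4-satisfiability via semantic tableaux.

1. not Box ((s and p) implies s), u
2. not ((s and p) implies s), v
3. s and p, v
4. not s, v
5. s, v
6. p, v
Accessibility: uRu, uRv, vRv
Branch closes: s and not s both at v.
(One branch shown.) All branches close.

Unsatisfiable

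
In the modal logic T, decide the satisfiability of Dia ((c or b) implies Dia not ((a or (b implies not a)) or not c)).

Yes, satisfiable

1. Dia ((c or b) implies Dia not ((a or (b implies not a)) or not c)), 0
2. (c or b) implies Dia not ((a or (b implies not a)) or not c), 1
3. not (c or b), 1
4. not c, 1
5. not b, 1
Accessibility: 0R0, 0R1, 1R1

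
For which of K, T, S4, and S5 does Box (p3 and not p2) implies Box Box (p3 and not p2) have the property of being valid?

S4, S5

S4-tableau for the negation not (Box (p3 and not p2) implies Box Box (p3 and not p2)):
1. not (Box (p3 and not p2) implies Box Box (p3 and not p2)), 0
2. Box (p3 and not p2), 0   [neg-implies-rule on 1]
3. not Box Box (p3 and not p2), 0   [neg-implies-rule on 1]
4. p3 and not p2, 0   [Box-rule on 2 via 0R0]
5. p3, 0   [and-rule on 4]
6. not p2, 0   [and-rule on 4]
7. not Box (p3 and not p2), 1   [neg-Box-rule on 3: fresh world 1, 0R1]
8. p3 and not p2, 1   [Box-rule on 2 via 0R1]
9. p3, 1   [and-rule on 8]
10. not p2, 1   [and-rule on 8]
11. not (p3 and not p2), 2   [neg-Box-rule on 7: fresh world 2, 1R2]
12. p3 and not p2, 2   [Box-rule on 2 via 0R2]
13. p3, 2   [and-rule on 12]
14. not p2, 2   [and-rule on 12]
15. p2, 2   [neg-and-rule on 11 (branches; this branch)]
Accessibility: 0R0, 0R1, 0R2, 1R1, 1R2, 2R2
Branch closes: p2 and not p2 both at 2.
Every branch closes (one shown): valid in S4, hence also in S5 (every theorem of S4 is a theorem of S5).
T-tableau for the negation not (Box (p3 and not p2) implies Box Box (p3 and not p2)):
1. not (Box (p3 and not p2) implies Box Box (p3 and not p2)), 0
2. Box (p3 and not p2), 0   [neg-implies-rule on 1]
3. not Box Box (p3 and not p2), 0   [neg-implies-rule on 1]
4. p3 and not p2, 0   [Box-rule on 2 via 0R0]
5. p3, 0   [and-rule on 4]
6. not p2, 0   [and-rule on 4]
7. not Box (p3 and not p2), 1   [neg-Box-rule on 3: fresh world 1, 0R1]
8. p3 and not p2, 1   [Box-rule on 2 via 0R1]
9. p3, 1   [and-rule on 8]
10. not p2, 1   [and-rule on 8]
11. not (p3 and not p2), 2   [neg-Box-rule on 7: fresh world 2, 1R2]
12. p2, 2   [neg-and-rule on 11 (branches; this branch)]
Accessibility: 0R0, 0R1, 1R1, 1R2, 2R2
Complete open branch: countermodel on a T-frame, so not valid in T, nor in K (the same frame is also a K-frame).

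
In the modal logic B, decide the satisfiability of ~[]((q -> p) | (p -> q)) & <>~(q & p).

1. ~[]((q -> p) | (p -> q)) & <>~(q & p), u
2. ~[]((q -> p) | (p -> q)), u
3. <>~(q & p), u
4. ~((q -> p) | (p -> q)), v
5. ~(q -> p), v
6. ~(p -> q), v
7. q, v
8. ~p, v
9. p, v
10. ~q, v
Accessibility: uRu, uRv, vRu, vRv
Branch closes: p and ~p both at v.
Every branch closes; the branch above is one of them.

No, unsatisfiable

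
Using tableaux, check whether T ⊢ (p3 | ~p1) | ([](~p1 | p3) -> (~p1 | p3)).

Valid in T

Tableau for the negation ~((p3 | ~p1) | ([](~p1 | p3) -> (~p1 | p3))):
1. ~((p3 | ~p1) | ([](~p1 | p3) -> (~p1 | p3))), u
2. ~(p3 | ~p1), u
3. ~([](~p1 | p3) -> (~p1 | p3)), u
4. ~p3, u
5. p1, u
6. [](~p1 | p3), u
7. ~(~p1 | p3), u
8. ~p1 | p3, u
9. p3, u
Accessibility: uRu
Branch closes: p3 and ~p3 both at u.
Every branch of the negation's tableau closes; the branch above is one of them.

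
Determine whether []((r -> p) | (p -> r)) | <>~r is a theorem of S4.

Tableau for the negation ~([]((r -> p) | (p -> r)) | <>~r):
1. ~([]((r -> p) | (p -> r)) | <>~r), u
2. ~[]((r -> p) | (p -> r)), u   [~|-rule on 1]
3. ~<>~r, u   [~|-rule on 1]
4. r, u   [~<>-rule on 3 via uRu]
5. ~((r -> p) | (p -> r)), v   [~[]-rule on 2: fresh world v, uRv]
6. ~(r -> p), v   [~|-rule on 5]
7. ~(p -> r), v   [~|-rule on 5]
8. r, v   [~->-rule on 6]
9. ~p, v   [~->-rule on 6]
10. p, v   [~->-rule on 7]
11. ~r, v   [~->-rule on 7]
Accessibility: uRu, uRv, vRv
Branch closes: p and ~p both at v.
All branches of the negation close; one closing branch shown above.

Valid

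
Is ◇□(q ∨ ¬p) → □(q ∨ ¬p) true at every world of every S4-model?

Invalid (countermodel exists)

Tableau for the negation ¬(◇□(q ∨ ¬p) → □(q ∨ ¬p)):
1. ¬(◇□(q ∨ ¬p) → □(q ∨ ¬p)), w0
2. ◇□(q ∨ ¬p), w0
3. ¬□(q ∨ ¬p), w0
4. □(q ∨ ¬p), w1
5. q ∨ ¬p, w1
6. ¬p, w1
7. ¬(q ∨ ¬p), w2
8. ¬q, w2
9. p, w2
Accessibility: w0Rw0, w0Rw1, w0Rw2, w1Rw1, w2Rw2
The negation has an open branch (countermodel exists).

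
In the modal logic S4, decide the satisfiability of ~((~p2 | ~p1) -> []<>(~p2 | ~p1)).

Satisfiable (open branch found)

1. ~((~p2 | ~p1) -> []<>(~p2 | ~p1)), u
2. ~p2 | ~p1, u
3. ~[]<>(~p2 | ~p1), u
4. ~p1, u
5. ~<>(~p2 | ~p1), v
6. ~(~p2 | ~p1), v
7. p2, v
8. p1, v
Accessibility: uRu, uRv, vRv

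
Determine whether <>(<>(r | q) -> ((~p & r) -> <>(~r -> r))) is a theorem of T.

Tableau for the negation ~<>(<>(r | q) -> ((~p & r) -> <>(~r -> r))):
1. ~<>(<>(r | q) -> ((~p & r) -> <>(~r -> r))), u
2. ~(<>(r | q) -> ((~p & r) -> <>(~r -> r))), u   [~<>-rule on 1 via uRu]
3. <>(r | q), u   [~->-rule on 2]
4. ~((~p & r) -> <>(~r -> r)), u   [~->-rule on 2]
5. ~p & r, u   [~->-rule on 4]
6. ~<>(~r -> r), u   [~->-rule on 4]
7. ~p, u   [&-rule on 5]
8. r, u   [&-rule on 5]
9. ~(~r -> r), u   [~<>-rule on 6 via uRu]
10. ~r, u   [~->-rule on 9]
Accessibility: uRu
Branch closes: r and ~r both at u.
Every branch of the negation's tableau closes; the branch above is one of them.

Valid in T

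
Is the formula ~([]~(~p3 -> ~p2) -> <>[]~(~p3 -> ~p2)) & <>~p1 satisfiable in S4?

1. ~([]~(~p3 -> ~p2) -> <>[]~(~p3 -> ~p2)) & <>~p1, 0
2. ~([]~(~p3 -> ~p2) -> <>[]~(~p3 -> ~p2)), 0   [&-rule on 1]
3. <>~p1, 0   [&-rule on 1]
4. []~(~p3 -> ~p2), 0   [~->-rule on 2]
5. ~<>[]~(~p3 -> ~p2), 0   [~->-rule on 2]
6. ~(~p3 -> ~p2), 0   [[]-rule on 4 via 0R0]
7. ~p3, 0   [~->-rule on 6]
8. p2, 0   [~->-rule on 6]
9. ~[]~(~p3 -> ~p2), 0   [~<>-rule on 5 via 0R0]
10. ~p1, 1   [<>-rule on 3: fresh world 1, 0R1]
11. ~(~p3 -> ~p2), 1   [[]-rule on 4 via 0R1]
12. ~p3, 1   [~->-rule on 11]
13. p2, 1   [~->-rule on 11]
14. ~[]~(~p3 -> ~p2), 1   [~<>-rule on 5 via 0R1]
15. ~p3 -> ~p2, 2   [~[]-rule on 9: fresh world 2, 0R2]
16. ~(~p3 -> ~p2), 2   [[]-rule on 4 via 0R2]
17. ~p3, 2   [~->-rule on 16]
18. p2, 2   [~->-rule on 16]
19. ~[]~(~p3 -> ~p2), 2   [~<>-rule on 5 via 0R2]
20. ~p2, 2   [->-rule on 15 (branches; this branch)]
Accessibility: 0R0, 0R1, 0R2, 1R1, 2R2
Branch closes: p2 and ~p2 both at 2.
(One branch shown.) All branches close.

Unsatisfiable (every branch closes)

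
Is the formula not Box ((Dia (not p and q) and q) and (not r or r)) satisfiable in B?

Yes, satisfiable

1. not Box ((Dia (not p and q) and q) and (not r or r)), 0
2. not ((Dia (not p and q) and q) and (not r or r)), 1
3. not (Dia (not p and q) and q), 1
4. not q, 1
Accessibility: 0R0, 0R1, 1R0, 1R1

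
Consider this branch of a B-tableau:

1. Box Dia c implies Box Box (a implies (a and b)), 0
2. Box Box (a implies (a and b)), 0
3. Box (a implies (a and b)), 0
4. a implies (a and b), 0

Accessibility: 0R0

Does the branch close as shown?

No atom appears with both signs at the same world.

Not closed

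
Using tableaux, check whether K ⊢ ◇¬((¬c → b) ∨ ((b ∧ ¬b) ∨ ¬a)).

Tableau for the negation ¬◇¬((¬c → b) ∨ ((b ∧ ¬b) ∨ ¬a)):
1. ¬◇¬((¬c → b) ∨ ((b ∧ ¬b) ∨ ¬a)), u
The negation has an open branch (countermodel exists).

No, not valid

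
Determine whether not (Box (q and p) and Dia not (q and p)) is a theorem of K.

Tableau for the negation Box (q and p) and Dia not (q and p):
1. Box (q and p) and Dia not (q and p), w0
2. Box (q and p), w0
3. Dia not (q and p), w0
4. not (q and p), w1
5. q and p, w1
6. q, w1
7. p, w1
8. not p, w1
Accessibility: w0Rw1
Branch closes: p and not p both at w1.
Every branch of the negation's tableau closes; the branch above is one of them.

Yes, valid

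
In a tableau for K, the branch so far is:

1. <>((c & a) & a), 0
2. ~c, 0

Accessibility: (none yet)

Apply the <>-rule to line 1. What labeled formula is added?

a fresh world 1 with 0R1, and (c & a) & a at 1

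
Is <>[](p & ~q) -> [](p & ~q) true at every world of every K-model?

Tableau for the negation ~(<>[](p & ~q) -> [](p & ~q)):
1. ~(<>[](p & ~q) -> [](p & ~q)), w0
2. <>[](p & ~q), w0   [~->-rule on 1]
3. ~[](p & ~q), w0   [~->-rule on 1]
4. [](p & ~q), w1   [<>-rule on 2: fresh world w1, w0Rw1]
5. ~(p & ~q), w2   [~[]-rule on 3: fresh world w2, w0Rw2]
6. q, w2   [~&-rule on 5 (branches; this branch)]
Accessibility: w0Rw1, w0Rw2
The negation has an open branch (countermodel exists).

Invalid (countermodel exists)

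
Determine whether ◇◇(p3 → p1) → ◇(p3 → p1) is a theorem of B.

Not valid

Tableau for the negation ¬(◇◇(p3 → p1) → ◇(p3 → p1)):
1. ¬(◇◇(p3 → p1) → ◇(p3 → p1)), u
2. ◇◇(p3 → p1), u   [¬→-rule on 1]
3. ¬◇(p3 → p1), u   [¬→-rule on 1]
4. ¬(p3 → p1), u   [¬◇-rule on 3 via uRu]
5. p3, u   [¬→-rule on 4]
6. ¬p1, u   [¬→-rule on 4]
7. ◇(p3 → p1), v   [◇-rule on 2: fresh world v, uRv]
8. ¬(p3 → p1), v   [¬◇-rule on 3 via uRv]
9. p3, v   [¬→-rule on 8]
10. ¬p1, v   [¬→-rule on 8]
11. p3 → p1, w   [◇-rule on 7: fresh world w, vRw]
12. p1, w   [→-rule on 11 (branches; this branch)]
Accessibility: uRu, uRv, vRu, vRv, vRw, wRv, wRw
The negation has an open branch (countermodel exists).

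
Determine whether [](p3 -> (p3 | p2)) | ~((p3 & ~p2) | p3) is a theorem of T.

Yes, valid

Tableau for the negation ~([](p3 -> (p3 | p2)) | ~((p3 & ~p2) | p3)):
1. ~([](p3 -> (p3 | p2)) | ~((p3 & ~p2) | p3)), u
2. ~[](p3 -> (p3 | p2)), u
3. (p3 & ~p2) | p3, u
4. p3 & ~p2, u
5. p3, u
6. ~p2, u
7. ~(p3 -> (p3 | p2)), v
8. p3, v
9. ~(p3 | p2), v
10. ~p3, v
11. ~p2, v
Accessibility: uRu, uRv, vRv
Branch closes: p3 and ~p3 both at v.
Every branch of the negation's tableau closes; the branch above is one of them.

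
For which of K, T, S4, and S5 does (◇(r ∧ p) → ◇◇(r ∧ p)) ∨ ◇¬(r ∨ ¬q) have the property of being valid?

T, S4, S5

K-tableau for the negation ¬((◇(r ∧ p) → ◇◇(r ∧ p)) ∨ ◇¬(r ∨ ¬q)):
1. ¬((◇(r ∧ p) → ◇◇(r ∧ p)) ∨ ◇¬(r ∨ ¬q)), u
2. ¬(◇(r ∧ p) → ◇◇(r ∧ p)), u   [¬∨-rule on 1]
3. ¬◇¬(r ∨ ¬q), u   [¬∨-rule on 1]
4. ◇(r ∧ p), u   [¬→-rule on 2]
5. ¬◇◇(r ∧ p), u   [¬→-rule on 2]
6. r ∧ p, v   [◇-rule on 4: fresh world v, uRv]
7. r, v   [∧-rule on 6]
8. p, v   [∧-rule on 6]
9. r ∨ ¬q, v   [¬◇-rule on 3 via uRv]
10. ¬◇(r ∧ p), v   [¬◇-rule on 5 via uRv]
11. ¬q, v   [∨-rule on 9 (branches; this branch)]
Accessibility: uRv
Complete open branch: countermodel on a K-frame, so not valid in K.
T-tableau for the negation ¬((◇(r ∧ p) → ◇◇(r ∧ p)) ∨ ◇¬(r ∨ ¬q)):
1. ¬((◇(r ∧ p) → ◇◇(r ∧ p)) ∨ ◇¬(r ∨ ¬q)), u
2. ¬(◇(r ∧ p) → ◇◇(r ∧ p)), u   [¬∨-rule on 1]
3. ¬◇¬(r ∨ ¬q), u   [¬∨-rule on 1]
4. ◇(r ∧ p), u   [¬→-rule on 2]
5. ¬◇◇(r ∧ p), u   [¬→-rule on 2]
6. r ∨ ¬q, u   [¬◇-rule on 3 via uRu]
7. ¬◇(r ∧ p), u   [¬◇-rule on 5 via uRu]
8. ¬(r ∧ p), u   [¬◇-rule on 7 via uRu]
9. ¬q, u   [∨-rule on 6 (branches; this branch)]
10. ¬p, u   [¬∧-rule on 8 (branches; this branch)]
11. r ∧ p, v   [◇-rule on 4: fresh world v, uRv]
12. r, v   [∧-rule on 11]
13. p, v   [∧-rule on 11]
14. r ∨ ¬q, v   [¬◇-rule on 3 via uRv]
15. ¬◇(r ∧ p), v   [¬◇-rule on 5 via uRv]
16. ¬(r ∧ p), v   [¬◇-rule on 7 via uRv]
17. ¬q, v   [∨-rule on 14 (branches; this branch)]
18. ¬p, v   [¬∧-rule on 16 (branches; this branch)]
Accessibility: uRu, uRv, vRv
Branch closes: p and ¬p both at v.
Every branch closes (one shown): valid in T, hence also in S4, S5 (every theorem of T is a theorem of S4 and S5).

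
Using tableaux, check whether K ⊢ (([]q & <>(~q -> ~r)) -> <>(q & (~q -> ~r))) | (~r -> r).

Tableau for the negation ~((([]q & <>(~q -> ~r)) -> <>(q & (~q -> ~r))) | (~r -> r)):
1. ~((([]q & <>(~q -> ~r)) -> <>(q & (~q -> ~r))) | (~r -> r)), w0
2. ~(([]q & <>(~q -> ~r)) -> <>(q & (~q -> ~r))), w0
3. ~(~r -> r), w0
4. []q & <>(~q -> ~r), w0
5. ~<>(q & (~q -> ~r)), w0
6. ~r, w0
7. []q, w0
8. <>(~q -> ~r), w0
9. ~q -> ~r, w1
10. ~(q & (~q -> ~r)), w1
11. q, w1
12. ~r, w1
13. ~(~q -> ~r), w1
14. ~q, w1
15. r, w1
Accessibility: w0Rw1
Branch closes: q and ~q both at w1.
All branches of the negation close; one closing branch shown above.

Valid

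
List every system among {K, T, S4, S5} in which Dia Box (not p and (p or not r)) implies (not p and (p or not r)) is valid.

S5

S5-tableau for the negation not (Dia Box (not p and (p or not r)) implies (not p and (p or not r))):
1. not (Dia Box (not p and (p or not r)) implies (not p and (p or not r))), u
2. Dia Box (not p and (p or not r)), u
3. not (not p and (p or not r)), u
4. not (p or not r), u
5. not p, u
6. r, u
7. Box (not p and (p or not r)), v
8. not p and (p or not r), u
9. p or not r, u
10. not p and (p or not r), v
11. not p, v
12. p or not r, v
13. not r, u
Accessibility: uRu, uRv, vRu, vRv
Branch closes: r and not r both at u.
Every branch closes (one shown): valid in S5.
S4-tableau for the negation not (Dia Box (not p and (p or not r)) implies (not p and (p or not r))):
1. not (Dia Box (not p and (p or not r)) implies (not p and (p or not r))), u
2. Dia Box (not p and (p or not r)), u
3. not (not p and (p or not r)), u
4. not (p or not r), u
5. not p, u
6. r, u
7. Box (not p and (p or not r)), v
8. not p and (p or not r), v
9. not p, v
10. p or not r, v
11. not r, v
Accessibility: uRu, uRv, vRv
Complete open branch: countermodel on an S4-frame, so not valid in S4, nor in K, T (the same frame is also a K-frame and a T-frame).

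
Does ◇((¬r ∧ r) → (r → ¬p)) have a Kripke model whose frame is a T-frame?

Satisfiable (open branch found)

1. ◇((¬r ∧ r) → (r → ¬p)), u
2. (¬r ∧ r) → (r → ¬p), v
3. r → ¬p, v
4. ¬p, v
Accessibility: uRu, uRv, vRv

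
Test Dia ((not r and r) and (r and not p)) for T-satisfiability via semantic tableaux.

1. Dia ((not r and r) and (r and not p)), 0
2. (not r and r) and (r and not p), 1
3. not r and r, 1
4. r and not p, 1
5. not r, 1
6. r, 1
Accessibility: 0R0, 0R1, 1R1
Branch closes: r and not r both at 1.
Every branch closes; the branch above is one of them.

No, unsatisfiable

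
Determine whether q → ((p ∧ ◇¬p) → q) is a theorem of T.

Tableau for the negation ¬(q → ((p ∧ ◇¬p) → q)):
1. ¬(q → ((p ∧ ◇¬p) → q)), u
2. q, u
3. ¬((p ∧ ◇¬p) → q), u
4. p ∧ ◇¬p, u
5. ¬q, u
Accessibility: uRu
Branch closes: q and ¬q both at u.
All branches of the negation close; one closing branch shown above.

Yes, valid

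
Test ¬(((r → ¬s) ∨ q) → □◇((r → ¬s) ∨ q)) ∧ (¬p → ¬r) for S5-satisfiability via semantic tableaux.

1. ¬(((r → ¬s) ∨ q) → □◇((r → ¬s) ∨ q)) ∧ (¬p → ¬r), 0
2. ¬(((r → ¬s) ∨ q) → □◇((r → ¬s) ∨ q)), 0   [∧-rule on 1]
3. ¬p → ¬r, 0   [∧-rule on 1]
4. (r → ¬s) ∨ q, 0   [¬→-rule on 2]
5. ¬□◇((r → ¬s) ∨ q), 0   [¬→-rule on 2]
6. ¬r, 0   [→-rule on 3 (branches; this branch)]
7. r → ¬s, 0   [∨-rule on 4 (branches; this branch)]
8. ¬s, 0   [→-rule on 7 (branches; this branch)]
9. ¬◇((r → ¬s) ∨ q), 1   [¬□-rule on 5: fresh world 1, 0R1]
10. ¬((r → ¬s) ∨ q), 0   [¬◇-rule on 9 via 1R0]
11. ¬(r → ¬s), 0   [¬∨-rule on 10]
12. ¬q, 0   [¬∨-rule on 10]
13. r, 0   [¬→-rule on 11]
14. s, 0   [¬→-rule on 11]
Accessibility: 0R0, 0R1, 1R0, 1R1
Branch closes: r and ¬r both at 0.
(One branch shown.) All branches close.

No, unsatisfiable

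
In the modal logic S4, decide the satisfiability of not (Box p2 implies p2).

1. not (Box p2 implies p2), u
2. Box p2, u   [neg-implies-rule on 1]
3. not p2, u   [neg-implies-rule on 1]
4. p2, u   [Box-rule on 2 via uRu]
Accessibility: uRu
Branch closes: p2 and not p2 both at u.
Every branch closes; the branch above is one of them.

No, unsatisfiable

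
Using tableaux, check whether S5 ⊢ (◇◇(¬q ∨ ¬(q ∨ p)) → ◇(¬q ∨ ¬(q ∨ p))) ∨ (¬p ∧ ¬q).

Valid

Tableau for the negation ¬((◇◇(¬q ∨ ¬(q ∨ p)) → ◇(¬q ∨ ¬(q ∨ p))) ∨ (¬p ∧ ¬q)):
1. ¬((◇◇(¬q ∨ ¬(q ∨ p)) → ◇(¬q ∨ ¬(q ∨ p))) ∨ (¬p ∧ ¬q)), u
2. ¬(◇◇(¬q ∨ ¬(q ∨ p)) → ◇(¬q ∨ ¬(q ∨ p))), u   [¬∨-rule on 1]
3. ¬(¬p ∧ ¬q), u   [¬∨-rule on 1]
4. ◇◇(¬q ∨ ¬(q ∨ p)), u   [¬→-rule on 2]
5. ¬◇(¬q ∨ ¬(q ∨ p)), u   [¬→-rule on 2]
6. ¬(¬q ∨ ¬(q ∨ p)), u   [¬◇-rule on 5 via uRu]
7. q, u   [¬∨-rule on 6]
8. q ∨ p, u   [¬∨-rule on 6]
9. p, u   [∨-rule on 8 (branches; this branch)]
10. ◇(¬q ∨ ¬(q ∨ p)), v   [◇-rule on 4: fresh world v, uRv]
11. ¬(¬q ∨ ¬(q ∨ p)), v   [¬◇-rule on 5 via uRv]
12. q, v   [¬∨-rule on 11]
13. q ∨ p, v   [¬∨-rule on 11]
14. p, v   [∨-rule on 13 (branches; this branch)]
15. ¬q ∨ ¬(q ∨ p), w   [◇-rule on 10: fresh world w, vRw]
16. ¬(¬q ∨ ¬(q ∨ p)), w   [¬◇-rule on 5 via uRw]
17. q, w   [¬∨-rule on 16]
18. q ∨ p, w   [¬∨-rule on 16]
19. ¬(q ∨ p), w   [∨-rule on 15 (branches; this branch)]
20. ¬q, w   [¬∨-rule on 19]
21. ¬p, w   [¬∨-rule on 19]
Accessibility: uRu, uRv, uRw, vRu, vRv, vRw, wRu, wRv, wRw
Branch closes: q and ¬q both at w.
All branches of the negation close; one closing branch shown above.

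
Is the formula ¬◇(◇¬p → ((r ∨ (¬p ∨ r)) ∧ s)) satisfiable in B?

Satisfiable (open branch found)

1. ¬◇(◇¬p → ((r ∨ (¬p ∨ r)) ∧ s)), w0
2. ¬(◇¬p → ((r ∨ (¬p ∨ r)) ∧ s)), w0   [¬◇-rule on 1 via w0Rw0]
3. ◇¬p, w0   [¬→-rule on 2]
4. ¬((r ∨ (¬p ∨ r)) ∧ s), w0   [¬→-rule on 2]
5. ¬s, w0   [¬∧-rule on 4 (branches; this branch)]
6. ¬p, w1   [◇-rule on 3: fresh world w1, w0Rw1]
7. ¬(◇¬p → ((r ∨ (¬p ∨ r)) ∧ s)), w1   [¬◇-rule on 1 via w0Rw1]
8. ◇¬p, w1   [¬→-rule on 7]
9. ¬((r ∨ (¬p ∨ r)) ∧ s), w1   [¬→-rule on 7]
10. ¬s, w1   [¬∧-rule on 9 (branches; this branch)]
11. ¬p, w2   [◇-rule on 8: fresh world w2, w1Rw2]
Accessibility: w0Rw0, w0Rw1, w1Rw0, w1Rw1, w1Rw2, w2Rw1, w2Rw2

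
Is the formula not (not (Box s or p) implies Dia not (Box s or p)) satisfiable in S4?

No, unsatisfiable

1. not (not (Box s or p) implies Dia not (Box s or p)), 0
2. not (Box s or p), 0   [neg-implies-rule on 1]
3. not Dia not (Box s or p), 0   [neg-implies-rule on 1]
4. not Box s, 0   [neg-or-rule on 2]
5. not p, 0   [neg-or-rule on 2]
6. Box s or p, 0   [neg-Dia-rule on 3 via 0R0]
7. Box s, 0   [or-rule on 6 (branches; this branch)]
8. s, 0   [Box-rule on 7 via 0R0]
9. not s, 1   [neg-Box-rule on 4: fresh world 1, 0R1]
10. Box s or p, 1   [neg-Dia-rule on 3 via 0R1]
11. s, 1   [Box-rule on 7 via 0R1]
Accessibility: 0R0, 0R1, 1R1
Branch closes: s and not s both at 1.
Every branch closes; the branch above is one of them.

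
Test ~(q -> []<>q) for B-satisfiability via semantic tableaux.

1. ~(q -> []<>q), w0
2. q, w0
3. ~[]<>q, w0
4. ~<>q, w1
5. ~q, w0
Accessibility: w0Rw0, w0Rw1, w1Rw0, w1Rw1
Branch closes: q and ~q both at w0.
(One branch shown.) All branches close.

Unsatisfiable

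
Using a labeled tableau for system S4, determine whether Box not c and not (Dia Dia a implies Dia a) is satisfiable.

1. Box not c and not (Dia Dia a implies Dia a), w0
2. Box not c, w0
3. not (Dia Dia a implies Dia a), w0
4. Dia Dia a, w0
5. not Dia a, w0
6. not c, w0
7. not a, w0
8. Dia a, w1
9. not c, w1
10. not a, w1
11. a, w2
12. not c, w2
13. not a, w2
Accessibility: w0Rw0, w0Rw1, w0Rw2, w1Rw1, w1Rw2, w2Rw2
Branch closes: a and not a both at w2.
(One branch shown.) All branches close.

Unsatisfiable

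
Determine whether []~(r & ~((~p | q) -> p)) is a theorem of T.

Invalid (countermodel exists)

Tableau for the negation ~[]~(r & ~((~p | q) -> p)):
1. ~[]~(r & ~((~p | q) -> p)), w0
2. r & ~((~p | q) -> p), w1   [~[]-rule on 1: fresh world w1, w0Rw1]
3. r, w1   [&-rule on 2]
4. ~((~p | q) -> p), w1   [&-rule on 2]
5. ~p | q, w1   [~->-rule on 4]
6. ~p, w1   [~->-rule on 4]
7. q, w1   [|-rule on 5 (branches; this branch)]
Accessibility: w0Rw0, w0Rw1, w1Rw1
The negation has an open branch (countermodel exists).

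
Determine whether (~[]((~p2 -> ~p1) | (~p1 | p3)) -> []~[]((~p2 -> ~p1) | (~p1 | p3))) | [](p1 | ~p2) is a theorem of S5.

Yes, valid

Tableau for the negation ~((~[]((~p2 -> ~p1) | (~p1 | p3)) -> []~[]((~p2 -> ~p1) | (~p1 | p3))) | [](p1 | ~p2)):
1. ~((~[]((~p2 -> ~p1) | (~p1 | p3)) -> []~[]((~p2 -> ~p1) | (~p1 | p3))) | [](p1 | ~p2)), 0
2. ~(~[]((~p2 -> ~p1) | (~p1 | p3)) -> []~[]((~p2 -> ~p1) | (~p1 | p3))), 0   [~|-rule on 1]
3. ~[](p1 | ~p2), 0   [~|-rule on 1]
4. ~[]((~p2 -> ~p1) | (~p1 | p3)), 0   [~->-rule on 2]
5. ~[]~[]((~p2 -> ~p1) | (~p1 | p3)), 0   [~->-rule on 2]
6. ~(p1 | ~p2), 1   [~[]-rule on 3: fresh world 1, 0R1]
7. ~p1, 1   [~|-rule on 6]
8. p2, 1   [~|-rule on 6]
9. ~((~p2 -> ~p1) | (~p1 | p3)), 2   [~[]-rule on 4: fresh world 2, 0R2]
10. ~(~p2 -> ~p1), 2   [~|-rule on 9]
11. ~(~p1 | p3), 2   [~|-rule on 9]
12. ~p2, 2   [~->-rule on 10]
13. p1, 2   [~->-rule on 10]
14. ~p3, 2   [~|-rule on 11]
15. []((~p2 -> ~p1) | (~p1 | p3)), 3   [~[]-rule on 5: fresh world 3, 0R3]
16. (~p2 -> ~p1) | (~p1 | p3), 0   [[]-rule on 15 via 3R0]
17. (~p2 -> ~p1) | (~p1 | p3), 1   [[]-rule on 15 via 3R1]
18. (~p2 -> ~p1) | (~p1 | p3), 2   [[]-rule on 15 via 3R2]
19. (~p2 -> ~p1) | (~p1 | p3), 3   [[]-rule on 15 via 3R3]
20. ~p1 | p3, 0   [|-rule on 16 (branches; this branch)]
21. ~p1 | p3, 1   [|-rule on 17 (branches; this branch)]
22. ~p1 | p3, 2   [|-rule on 18 (branches; this branch)]
23. ~p1 | p3, 3   [|-rule on 19 (branches; this branch)]
24. p3, 0   [|-rule on 20 (branches; this branch)]
25. p3, 1   [|-rule on 21 (branches; this branch)]
26. p3, 2   [|-rule on 22 (branches; this branch)]
Accessibility: 0R0, 0R1, 0R2, 0R3, 1R0, 1R1, 1R2, 1R3, 2R0, 2R1, 2R2, 2R3, 3R0, 3R1, 3R2, 3R3
Branch closes: p3 and ~p3 both at 2.
Every branch of the negation's tableau closes; the branch above is one of them.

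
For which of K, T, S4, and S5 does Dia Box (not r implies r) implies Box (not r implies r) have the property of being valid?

S5

S4-tableau for the negation not (Dia Box (not r implies r) implies Box (not r implies r)):
1. not (Dia Box (not r implies r) implies Box (not r implies r)), 0
2. Dia Box (not r implies r), 0   [neg-implies-rule on 1]
3. not Box (not r implies r), 0   [neg-implies-rule on 1]
4. Box (not r implies r), 1   [Dia-rule on 2: fresh world 1, 0R1]
5. not r implies r, 1   [Box-rule on 4 via 1R1]
6. r, 1   [implies-rule on 5 (branches; this branch)]
7. not (not r implies r), 2   [neg-Box-rule on 3: fresh world 2, 0R2]
8. not r, 2   [neg-implies-rule on 7]
Accessibility: 0R0, 0R1, 0R2, 1R1, 2R2
Complete open branch: countermodel on an S4-frame, so not valid in S4, nor in K, T (the same frame is also a K-frame and a T-frame).
S5-tableau for the negation not (Dia Box (not r implies r) implies Box (not r implies r)):
1. not (Dia Box (not r implies r) implies Box (not r implies r)), 0
2. Dia Box (not r implies r), 0   [neg-implies-rule on 1]
3. not Box (not r implies r), 0   [neg-implies-rule on 1]
4. Box (not r implies r), 1   [Dia-rule on 2: fresh world 1, 0R1]
5. not r implies r, 0   [Box-rule on 4 via 1R0]
6. not r implies r, 1   [Box-rule on 4 via 1R1]
7. r, 0   [implies-rule on 5 (branches; this branch)]
8. r, 1   [implies-rule on 6 (branches; this branch)]
9. not (not r implies r), 2   [neg-Box-rule on 3: fresh world 2, 0R2]
10. not r, 2   [neg-implies-rule on 9]
11. not r implies r, 2   [Box-rule on 4 via 1R2]
12. r, 2   [implies-rule on 11 (branches; this branch)]
Accessibility: 0R0, 0R1, 0R2, 1R0, 1R1, 1R2, 2R0, 2R1, 2R2
Branch closes: r and not r both at 2.
Every branch closes (one shown): valid in S5.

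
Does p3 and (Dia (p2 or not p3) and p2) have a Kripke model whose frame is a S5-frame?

1. p3 and (Dia (p2 or not p3) and p2), 0
2. p3, 0   [and-rule on 1]
3. Dia (p2 or not p3) and p2, 0   [and-rule on 1]
4. Dia (p2 or not p3), 0   [and-rule on 3]
5. p2, 0   [and-rule on 3]
6. p2 or not p3, 1   [Dia-rule on 4: fresh world 1, 0R1]
7. not p3, 1   [or-rule on 6 (branches; this branch)]
Accessibility: 0R0, 0R1, 1R0, 1R1

Satisfiable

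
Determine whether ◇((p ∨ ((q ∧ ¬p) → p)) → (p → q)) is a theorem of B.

Tableau for the negation ¬◇((p ∨ ((q ∧ ¬p) → p)) → (p → q)):
1. ¬◇((p ∨ ((q ∧ ¬p) → p)) → (p → q)), u
2. ¬((p ∨ ((q ∧ ¬p) → p)) → (p → q)), u
3. p ∨ ((q ∧ ¬p) → p), u
4. ¬(p → q), u
5. p, u
6. ¬q, u
7. (q ∧ ¬p) → p, u
Accessibility: uRu
The negation has an open branch (countermodel exists).

Invalid (countermodel exists)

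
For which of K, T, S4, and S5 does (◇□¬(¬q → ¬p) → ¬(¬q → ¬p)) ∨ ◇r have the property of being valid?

S5

S4-tableau for the negation ¬((◇□¬(¬q → ¬p) → ¬(¬q → ¬p)) ∨ ◇r):
1. ¬((◇□¬(¬q → ¬p) → ¬(¬q → ¬p)) ∨ ◇r), u
2. ¬(◇□¬(¬q → ¬p) → ¬(¬q → ¬p)), u
3. ¬◇r, u
4. ◇□¬(¬q → ¬p), u
5. ¬q → ¬p, u
6. ¬r, u
7. ¬p, u
8. □¬(¬q → ¬p), v
9. ¬r, v
10. ¬(¬q → ¬p), v
11. ¬q, v
12. p, v
Accessibility: uRu, uRv, vRv
Complete open branch: countermodel on an S4-frame, so not valid in S4, nor in K, T (the same frame is also a K-frame and a T-frame).
S5-tableau for the negation ¬((◇□¬(¬q → ¬p) → ¬(¬q → ¬p)) ∨ ◇r):
1. ¬((◇□¬(¬q → ¬p) → ¬(¬q → ¬p)) ∨ ◇r), u
2. ¬(◇□¬(¬q → ¬p) → ¬(¬q → ¬p)), u
3. ¬◇r, u
4. ◇□¬(¬q → ¬p), u
5. ¬q → ¬p, u
6. ¬r, u
7. ¬p, u
8. □¬(¬q → ¬p), v
9. ¬r, v
10. ¬(¬q → ¬p), u
11. ¬q, u
12. p, u
Accessibility: uRu, uRv, vRu, vRv
Branch closes: p and ¬p both at u.
Every branch closes (one shown): valid in S5.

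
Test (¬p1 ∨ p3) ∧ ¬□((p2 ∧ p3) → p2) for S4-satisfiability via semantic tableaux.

Unsatisfiable

1. (¬p1 ∨ p3) ∧ ¬□((p2 ∧ p3) → p2), u
2. ¬p1 ∨ p3, u   [∧-rule on 1]
3. ¬□((p2 ∧ p3) → p2), u   [∧-rule on 1]
4. p3, u   [∨-rule on 2 (branches; this branch)]
5. ¬((p2 ∧ p3) → p2), v   [¬□-rule on 3: fresh world v, uRv]
6. p2 ∧ p3, v   [¬→-rule on 5]
7. ¬p2, v   [¬→-rule on 5]
8. p2, v   [∧-rule on 6]
9. p3, v   [∧-rule on 6]
Accessibility: uRu, uRv, vRv
Branch closes: p2 and ¬p2 both at v.
(One branch shown.) All branches close.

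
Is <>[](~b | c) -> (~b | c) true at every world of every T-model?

Tableau for the negation ~(<>[](~b | c) -> (~b | c)):
1. ~(<>[](~b | c) -> (~b | c)), 0
2. <>[](~b | c), 0
3. ~(~b | c), 0
4. b, 0
5. ~c, 0
6. [](~b | c), 1
7. ~b | c, 1
8. c, 1
Accessibility: 0R0, 0R1, 1R1
The negation has an open branch (countermodel exists).

Invalid (countermodel exists)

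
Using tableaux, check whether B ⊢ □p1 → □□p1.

Not valid

Tableau for the negation ¬(□p1 → □□p1):
1. ¬(□p1 → □□p1), 0
2. □p1, 0
3. ¬□□p1, 0
4. p1, 0
5. ¬□p1, 1
6. p1, 1
7. ¬p1, 2
Accessibility: 0R0, 0R1, 1R0, 1R1, 1R2, 2R1, 2R2
The negation has an open branch (countermodel exists).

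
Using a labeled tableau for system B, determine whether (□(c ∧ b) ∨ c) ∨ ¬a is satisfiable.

Satisfiable (open branch found)

1. (□(c ∧ b) ∨ c) ∨ ¬a, u
2. ¬a, u
Accessibility: uRu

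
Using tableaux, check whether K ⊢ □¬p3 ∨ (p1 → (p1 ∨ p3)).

Valid

Tableau for the negation ¬(□¬p3 ∨ (p1 → (p1 ∨ p3))):
1. ¬(□¬p3 ∨ (p1 → (p1 ∨ p3))), 0
2. ¬□¬p3, 0
3. ¬(p1 → (p1 ∨ p3)), 0
4. p1, 0
5. ¬(p1 ∨ p3), 0
6. ¬p1, 0
7. ¬p3, 0
Branch closes: p1 and ¬p1 both at 0.
Every branch of the negation's tableau closes; the branch above is one of them.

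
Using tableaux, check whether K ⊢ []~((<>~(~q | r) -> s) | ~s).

Tableau for the negation ~[]~((<>~(~q | r) -> s) | ~s):
1. ~[]~((<>~(~q | r) -> s) | ~s), 0
2. (<>~(~q | r) -> s) | ~s, 1   [~[]-rule on 1: fresh world 1, 0R1]
3. ~s, 1   [|-rule on 2 (branches; this branch)]
Accessibility: 0R1
The negation has an open branch (countermodel exists).

Not valid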